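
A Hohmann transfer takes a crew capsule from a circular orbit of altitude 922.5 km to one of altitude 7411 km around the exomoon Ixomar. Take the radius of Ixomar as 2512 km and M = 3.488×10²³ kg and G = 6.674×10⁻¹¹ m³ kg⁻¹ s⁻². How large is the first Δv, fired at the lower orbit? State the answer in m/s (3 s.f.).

μ = GM = 6.674×10⁻¹¹ × 3.488×10²³ = 2.328×10¹³ m³/s².
r₁ = 2512 + 922.5 = 3434.5 km = 3.4345×10⁶ m.
r₂ = 2512 + 7411 = 9923.0 km = 9.9230×10⁶ m.
Transfer ellipse a_t = (r₁ + r₂)/2 = 6.679×10⁶ m.
At r₁: circular v_c1 = √(μ/r₁) = 2603 m/s; transfer-periapsis v_p = √[μ(2/r₁ − 1/a_t)] = 3173 m/s.
Δv₁ = v_p − v_c1 = 569.9 m/s.

Δv ≈ 570 m/s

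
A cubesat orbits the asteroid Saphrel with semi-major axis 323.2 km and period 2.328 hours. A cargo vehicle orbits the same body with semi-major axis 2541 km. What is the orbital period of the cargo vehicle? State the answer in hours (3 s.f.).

Kepler's third law: T² ∝ a³, so T₂ = T₁ (a₂/a₁)^(3/2).
a₂/a₁ = 7.862, (a₂/a₁)^(3/2) = 22.04.
T₂ = 2.328 × 22.04 = 51.32 hours.

T₂ ≈ 51.3 hours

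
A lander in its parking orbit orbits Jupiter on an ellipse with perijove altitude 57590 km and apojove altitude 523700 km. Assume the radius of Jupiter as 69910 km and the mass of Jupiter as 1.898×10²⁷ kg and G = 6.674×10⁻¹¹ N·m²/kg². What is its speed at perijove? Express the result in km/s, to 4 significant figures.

v ≈ 40.44 km/s

μ = GM = 6.674×10⁻¹¹ × 1.898×10²⁷ = 1.267×10¹⁷ m³/s².
r_p = 69910 + 57590 = 127500 km = 1.2750×10⁸ m.
r_a = 69910 + 523700 = 593610 km = 5.9361×10⁸ m.
Semi-major axis a = (r_p + r_a)/2 = 3.6056×10⁵ km = 3.606×10⁸ m.
Vis-viva: v² = μ(2/r − 1/a) = 1.267×10¹⁷ × (1.569×10⁻⁸ − 2.774×10⁻⁹) = 1.636×10⁹ m²/s².
v = 40440 m/s = 40.44 km/s.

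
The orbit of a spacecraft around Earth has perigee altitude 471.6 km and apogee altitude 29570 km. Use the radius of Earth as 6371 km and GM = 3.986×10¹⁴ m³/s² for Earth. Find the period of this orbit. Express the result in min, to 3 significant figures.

r_p = 6371 + 471.6 = 6842.6 km = 6.8426×10⁶ m.
r_a = 6371 + 29570 = 35941 km = 3.5941×10⁷ m.
Semi-major axis a = (r_p + r_a)/2 = (6842.6 + 35941)/2 = 21392 km = 2.139×10⁷ m.
By Kepler's third law T = 2π√(a³/μ) = 2π × 4.956×10³ = 3.114×10⁴ s.
= 519.0 min.

T ≈ 519 min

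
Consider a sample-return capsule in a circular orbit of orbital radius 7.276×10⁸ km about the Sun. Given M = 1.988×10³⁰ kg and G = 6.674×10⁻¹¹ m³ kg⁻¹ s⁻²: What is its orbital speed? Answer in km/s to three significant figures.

μ = GM = 6.674×10⁻¹¹ × 1.988×10³⁰ = 1.327×10²⁰ m³/s².
r = 7.276×10⁸ km = 7.276×10¹¹ m.
For a circular orbit v = √(μ/r) = √(1.327×10²⁰ / 7.276×10¹¹) = √(1.824×10⁸) = 13500 m/s.
That is 13.50 km/s.

v ≈ 13.5 km/s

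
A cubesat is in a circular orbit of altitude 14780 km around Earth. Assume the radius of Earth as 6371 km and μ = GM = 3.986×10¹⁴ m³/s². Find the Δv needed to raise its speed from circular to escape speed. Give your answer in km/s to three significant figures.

r = 6371 + 14780 = 21151 km = 2.1151×10⁷ m.
Circular speed v_c = √(μ/r) = 4341 m/s.
Escape speed v_esc = √(2μ/r) = √2 × v_c = 6139 m/s.
Δv = v_esc − v_c = 1798 m/s = 1.798 km/s.

Δv ≈ 1.80 km/s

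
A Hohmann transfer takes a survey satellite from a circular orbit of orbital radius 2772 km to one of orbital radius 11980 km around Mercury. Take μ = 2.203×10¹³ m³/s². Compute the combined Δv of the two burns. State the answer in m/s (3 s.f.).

Δv_total ≈ 1300 m/s

r₁ = 2772 km = 2.772×10⁶ m.
r₂ = 11980 km = 1.198×10⁷ m.
Transfer ellipse a_t = (r₁ + r₂)/2 = 7.376×10⁶ m.
At r₁: circular v_c1 = √(μ/r₁) = 2819 m/s; transfer-periherm v_p = √[μ(2/r₁ − 1/a_t)] = 3593 m/s.
Δv₁ = v_p − v_c1 = 773.7 m/s.
At r₂: circular v_c2 = √(μ/r₂) = 1356 m/s; transfer-apoherm v_a = √[μ(2/r₂ − 1/a_t)] = 831.3 m/s.
Δv₂ = v_c2 − v_a = 524.7 m/s.
Total Δv = Δv₁ + Δv₂ = 1298 m/s.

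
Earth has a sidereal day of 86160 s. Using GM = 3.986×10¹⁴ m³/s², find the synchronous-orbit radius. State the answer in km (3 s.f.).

A synchronous orbit has period T, so by Kepler's third law a = (μT²/4π²)^(1/3).
μT²/4π² = 3.986×10¹⁴ × (8.616×10⁴)² / 39.48 = 7.495×10²² m³.
a = 4.216×10⁷ m = 42163 km.

r_sync ≈ 42200 km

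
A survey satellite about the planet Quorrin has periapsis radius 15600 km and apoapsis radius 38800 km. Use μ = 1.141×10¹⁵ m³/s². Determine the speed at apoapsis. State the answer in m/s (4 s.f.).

Semi-major axis a = (r_p + r_a)/2 = 27200 km = 2.720×10⁷ m.
Vis-viva: v² = μ(2/r − 1/a) = 1.141×10¹⁵ × (5.155×10⁻⁸ − 3.676×10⁻⁸) = 1.687×10⁷ m²/s².
v = 4107 m/s.

v ≈ 4107 m/s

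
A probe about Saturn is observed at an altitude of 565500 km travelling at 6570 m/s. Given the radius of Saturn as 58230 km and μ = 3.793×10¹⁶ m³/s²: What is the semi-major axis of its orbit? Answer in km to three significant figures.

a ≈ 4.83×10⁵ km

r = 58230 + 565500 = 6.2373×10⁵ km = 6.237×10⁸ m.
Vis-viva rearranged: 1/a = 2/r − v²/μ = 3.207×10⁻⁹ − 1.138×10⁻⁹ = 2.069×10⁻⁹ m⁻¹.
a = 4.834×10⁸ m = 4.8344×10⁵ km.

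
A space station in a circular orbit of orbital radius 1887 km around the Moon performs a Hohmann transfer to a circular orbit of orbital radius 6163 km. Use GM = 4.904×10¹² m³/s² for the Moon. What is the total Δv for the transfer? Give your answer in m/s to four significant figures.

Δv_total ≈ 664.0 m/s

r₁ = 1887 km = 1.887×10⁶ m.
r₂ = 6163 km = 6.163×10⁶ m.
Transfer ellipse a_t = (r₁ + r₂)/2 = 4.025×10⁶ m.
At r₁: circular v_c1 = √(μ/r₁) = 1612 m/s; transfer-perilune v_p = √[μ(2/r₁ − 1/a_t)] = 1995 m/s.
Δv₁ = v_p − v_c1 = 382.7 m/s.
At r₂: circular v_c2 = √(μ/r₂) = 892.0 m/s; transfer-apolune v_a = √[μ(2/r₂ − 1/a_t)] = 610.8 m/s.
Δv₂ = v_c2 − v_a = 281.3 m/s.
Total Δv = Δv₁ + Δv₂ = 664.0 m/s.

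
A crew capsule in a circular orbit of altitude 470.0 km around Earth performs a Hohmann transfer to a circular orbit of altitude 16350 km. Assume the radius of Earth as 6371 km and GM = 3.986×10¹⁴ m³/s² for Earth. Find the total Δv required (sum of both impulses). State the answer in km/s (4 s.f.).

r₁ = 6371 + 470.0 = 6841.0 km = 6.8410×10⁶ m.
r₂ = 6371 + 16350 = 22721 km = 2.2721×10⁷ m.
Transfer ellipse a_t = (r₁ + r₂)/2 = 1.478×10⁷ m.
At r₁: circular v_c1 = √(μ/r₁) = 7633 m/s; transfer-perigee v_p = √[μ(2/r₁ − 1/a_t)] = 9464 m/s.
Δv₁ = v_p − v_c1 = 1831 m/s.
At r₂: circular v_c2 = √(μ/r₂) = 4188 m/s; transfer-apogee v_a = √[μ(2/r₂ − 1/a_t)] = 2849 m/s.
Δv₂ = v_c2 − v_a = 1339 m/s.
Total Δv = Δv₁ + Δv₂ = 3170 m/s = 3.170 km/s.

Δv_total ≈ 3.170 km/s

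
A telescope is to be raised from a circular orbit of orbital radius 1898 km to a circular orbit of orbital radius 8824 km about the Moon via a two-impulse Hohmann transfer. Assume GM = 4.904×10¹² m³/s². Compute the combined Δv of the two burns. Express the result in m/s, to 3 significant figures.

r₁ = 1898 km = 1.898×10⁶ m.
r₂ = 8824 km = 8.824×10⁶ m.
Transfer ellipse a_t = (r₁ + r₂)/2 = 5.361×10⁶ m.
At r₁: circular v_c1 = √(μ/r₁) = 1607 m/s; transfer-perilune v_p = √[μ(2/r₁ − 1/a_t)] = 2062 m/s.
Δv₁ = v_p − v_c1 = 454.8 m/s.
At r₂: circular v_c2 = √(μ/r₂) = 745.5 m/s; transfer-apolune v_a = √[μ(2/r₂ − 1/a_t)] = 443.6 m/s.
Δv₂ = v_c2 − v_a = 301.9 m/s.
Total Δv = Δv₁ + Δv₂ = 756.7 m/s.

Δv_total ≈ 757 m/s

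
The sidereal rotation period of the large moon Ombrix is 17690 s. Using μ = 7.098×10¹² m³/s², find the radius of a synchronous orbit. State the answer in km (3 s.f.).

A synchronous orbit has period T, so by Kepler's third law a = (μT²/4π²)^(1/3).
μT²/4π² = 7.098×10¹² × (1.769×10⁴)² / 39.48 = 5.626×10¹⁹ m³.
a = 3.832×10⁶ m = 3831.9 km.

r_sync ≈ 3830 km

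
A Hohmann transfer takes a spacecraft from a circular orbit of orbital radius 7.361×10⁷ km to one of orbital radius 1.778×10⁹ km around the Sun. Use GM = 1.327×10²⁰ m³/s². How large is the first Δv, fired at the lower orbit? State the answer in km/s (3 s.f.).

r₁ = 7.361×10⁷ km = 7.361×10¹⁰ m.
r₂ = 1.778×10⁹ km = 1.778×10¹² m.
Transfer ellipse a_t = (r₁ + r₂)/2 = 9.258×10¹¹ m.
At r₁: circular v_c1 = √(μ/r₁) = 42460 m/s; transfer-perihelion v_p = √[μ(2/r₁ − 1/a_t)] = 58840 m/s.
Δv₁ = v_p − v_c1 = 16380 m/s.
= 16.38 km/s.

Δv ≈ 16.4 km/s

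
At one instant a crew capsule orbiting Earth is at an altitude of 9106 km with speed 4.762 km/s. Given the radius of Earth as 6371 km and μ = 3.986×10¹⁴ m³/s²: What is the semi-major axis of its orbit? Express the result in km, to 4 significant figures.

a ≈ 13820 km

r = 6371 + 9106 = 15477 km = 1.548×10⁷ m.
Vis-viva rearranged: 1/a = 2/r − v²/μ = 1.292×10⁻⁷ − 5.689×10⁻⁸ = 7.233×10⁻⁸ m⁻¹.
a = 1.382×10⁷ m = 13825 km.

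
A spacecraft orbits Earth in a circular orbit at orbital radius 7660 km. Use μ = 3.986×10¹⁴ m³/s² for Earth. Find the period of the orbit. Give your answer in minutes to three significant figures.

r = 7660 km = 7.660×10⁶ m.
Kepler's third law: T = 2π√(r³/μ) = 2π√((7.660×10⁶)³ / 3.986×10¹⁴).
r³/μ = 1.128×10⁶ s², so T = 2π × 1.062×10³ = 6.672×10³ s.
Converting: 6.672×10³ s ÷ 60.00 = 111.2 minutes.

T ≈ 111 minutes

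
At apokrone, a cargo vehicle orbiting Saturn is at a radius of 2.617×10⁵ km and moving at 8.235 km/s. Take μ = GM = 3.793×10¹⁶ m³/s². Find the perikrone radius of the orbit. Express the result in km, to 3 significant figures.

r_a = 2.617×10⁸ m.
Specific energy ε = v²/2 − μ/r = -1.110×10⁸ J/kg, so a = −μ/(2ε) = 1.708×10⁸ m.
The apsides satisfy r_p + r_a = 2a, so the perikrone radius is 2a − r_a = 7.992×10⁷ m = 79921 km.

perikrone radius ≈ 79900 km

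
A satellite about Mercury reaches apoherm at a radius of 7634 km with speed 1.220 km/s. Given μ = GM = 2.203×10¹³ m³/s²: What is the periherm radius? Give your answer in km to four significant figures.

periherm radius ≈ 2653 km

r_a = 7.634×10⁶ m.
Specific energy ε = v²/2 − μ/r = -2.142×10⁶ J/kg, so a = −μ/(2ε) = 5.143×10⁶ m.
The apsides satisfy r_p + r_a = 2a, so the periherm radius is 2a − r_a = 2.653×10⁶ m = 2652.8 km.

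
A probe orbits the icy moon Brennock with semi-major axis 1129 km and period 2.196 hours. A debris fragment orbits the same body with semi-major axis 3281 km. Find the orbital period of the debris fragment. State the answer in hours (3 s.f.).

T₂ ≈ 10.9 hours

Kepler's third law: T² ∝ a³, so T₂ = T₁ (a₂/a₁)^(3/2).
a₂/a₁ = 2.906, (a₂/a₁)^(3/2) = 4.954.
T₂ = 2.196 × 4.954 = 10.88 hours.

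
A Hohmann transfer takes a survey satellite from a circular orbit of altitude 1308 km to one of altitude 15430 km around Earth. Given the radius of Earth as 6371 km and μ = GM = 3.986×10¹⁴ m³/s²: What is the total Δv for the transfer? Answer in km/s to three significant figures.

Δv_total ≈ 2.75 km/s

r₁ = 6371 + 1308 = 7679.0 km = 7.6790×10⁶ m.
r₂ = 6371 + 15430 = 21801 km = 2.1801×10⁷ m.
Transfer ellipse a_t = (r₁ + r₂)/2 = 1.474×10⁷ m.
At r₁: circular v_c1 = √(μ/r₁) = 7205 m/s; transfer-perigee v_p = √[μ(2/r₁ − 1/a_t)] = 8762 m/s.
Δv₁ = v_p − v_c1 = 1557 m/s.
At r₂: circular v_c2 = √(μ/r₂) = 4276 m/s; transfer-apogee v_a = √[μ(2/r₂ − 1/a_t)] = 3086 m/s.
Δv₂ = v_c2 − v_a = 1190 m/s.
Total Δv = Δv₁ + Δv₂ = 2747 m/s = 2.747 km/s.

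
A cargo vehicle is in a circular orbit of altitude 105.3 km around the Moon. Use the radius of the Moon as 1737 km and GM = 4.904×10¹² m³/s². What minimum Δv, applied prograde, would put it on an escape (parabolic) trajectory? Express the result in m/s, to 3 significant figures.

Δv ≈ 676 m/s

r = 1737 + 105.3 = 1842.3 km = 1.8423×10⁶ m.
Circular speed v_c = √(μ/r) = 1632 m/s.
Escape speed v_esc = √(2μ/r) = √2 × v_c = 2307 m/s.
Δv = v_esc − v_c = 675.8 m/s.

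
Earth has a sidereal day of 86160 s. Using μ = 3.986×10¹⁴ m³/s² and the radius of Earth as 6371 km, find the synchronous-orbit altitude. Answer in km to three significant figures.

A synchronous orbit has period T, so by Kepler's third law a = (μT²/4π²)^(1/3).
μT²/4π² = 3.986×10¹⁴ × (8.616×10⁴)² / 39.48 = 7.495×10²² m³.
a = 4.216×10⁷ m = 42163 km.
Altitude h = a − R = 42163 − 6371 = 35792 km.

h_sync ≈ 35800 km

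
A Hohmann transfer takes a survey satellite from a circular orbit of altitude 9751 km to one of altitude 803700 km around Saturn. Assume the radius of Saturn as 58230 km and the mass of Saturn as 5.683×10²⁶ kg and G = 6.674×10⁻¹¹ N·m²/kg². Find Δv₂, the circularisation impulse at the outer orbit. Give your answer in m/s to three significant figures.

Δv ≈ 4100 m/s

μ = GM = 6.674×10⁻¹¹ × 5.683×10²⁶ = 3.793×10¹⁶ m³/s².
r₁ = 58230 + 9751 = 67981 km = 6.7981×10⁷ m.
r₂ = 58230 + 803700 = 861930 km = 8.6193×10⁸ m.
Transfer ellipse a_t = (r₁ + r₂)/2 = 4.650×10⁸ m.
At r₁: circular v_c1 = √(μ/r₁) = 23620 m/s; transfer-perikrone v_p = √[μ(2/r₁ − 1/a_t)] = 32160 m/s.
At r₂: circular v_c2 = √(μ/r₂) = 6634 m/s; transfer-apokrone v_a = √[μ(2/r₂ − 1/a_t)] = 2536 m/s.
Δv₂ = v_c2 − v_a = 4097 m/s.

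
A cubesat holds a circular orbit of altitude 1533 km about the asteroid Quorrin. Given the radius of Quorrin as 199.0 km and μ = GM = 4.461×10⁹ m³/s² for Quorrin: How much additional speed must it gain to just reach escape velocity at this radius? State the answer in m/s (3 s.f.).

r = 199.0 + 1533 = 1732.0 km = 1.7320×10⁶ m.
Circular speed v_c = √(μ/r) = 50.75 m/s.
Escape speed v_esc = √(2μ/r) = √2 × v_c = 71.77 m/s.
Δv = v_esc − v_c = 21.02 m/s.

Δv ≈ 21.0 m/s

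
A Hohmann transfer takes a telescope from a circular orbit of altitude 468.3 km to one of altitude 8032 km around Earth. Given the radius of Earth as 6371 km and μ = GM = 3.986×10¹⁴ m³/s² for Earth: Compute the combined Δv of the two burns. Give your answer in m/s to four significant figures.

Δv_total ≈ 2295 m/s

r₁ = 6371 + 468.3 = 6839.3 km = 6.8393×10⁶ m.
r₂ = 6371 + 8032 = 14403 km = 1.4403×10⁷ m.
Transfer ellipse a_t = (r₁ + r₂)/2 = 1.062×10⁷ m.
At r₁: circular v_c1 = √(μ/r₁) = 7634 m/s; transfer-perigee v_p = √[μ(2/r₁ − 1/a_t)] = 8890 m/s.
Δv₁ = v_p − v_c1 = 1256 m/s.
At r₂: circular v_c2 = √(μ/r₂) = 5261 m/s; transfer-apogee v_a = √[μ(2/r₂ − 1/a_t)] = 4221 m/s.
Δv₂ = v_c2 − v_a = 1039 m/s.
Total Δv = Δv₁ + Δv₂ = 2295 m/s.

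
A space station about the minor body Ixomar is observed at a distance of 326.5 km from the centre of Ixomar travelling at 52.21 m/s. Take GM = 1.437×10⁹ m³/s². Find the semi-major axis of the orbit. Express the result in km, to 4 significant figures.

r = 3.265×10⁵ m.
Vis-viva rearranged: 1/a = 2/r − v²/μ = 6.126×10⁻⁶ − 1.897×10⁻⁶ = 4.229×10⁻⁶ m⁻¹.
a = 2.365×10⁵ m = 236.48 km.

a ≈ 236.5 km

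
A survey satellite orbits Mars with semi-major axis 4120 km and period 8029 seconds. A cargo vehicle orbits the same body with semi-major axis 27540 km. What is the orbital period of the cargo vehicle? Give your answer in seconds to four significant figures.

T₂ ≈ 1.388×10⁵ seconds

Kepler's third law: T² ∝ a³, so T₂ = T₁ (a₂/a₁)^(3/2).
a₂/a₁ = 6.684, (a₂/a₁)^(3/2) = 17.28.
T₂ = 8029 × 17.28 = 1.388×10⁵ seconds.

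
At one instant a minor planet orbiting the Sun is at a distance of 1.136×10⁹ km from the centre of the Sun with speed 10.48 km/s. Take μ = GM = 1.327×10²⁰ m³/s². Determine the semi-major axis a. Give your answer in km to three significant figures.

a ≈ 1.07×10⁹ km

r = 1.136×10¹² m.
Vis-viva rearranged: 1/a = 2/r − v²/μ = 1.761×10⁻¹² − 8.277×10⁻¹³ = 9.329×10⁻¹³ m⁻¹.
a = 1.072×10¹² m = 1.0719×10⁹ km.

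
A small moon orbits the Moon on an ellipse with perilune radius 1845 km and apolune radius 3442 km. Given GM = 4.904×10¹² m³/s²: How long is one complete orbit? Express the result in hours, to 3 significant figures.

T ≈ 3.39 hours

Semi-major axis a = (r_p + r_a)/2 = (1845.0 + 3442.0)/2 = 2643.5 km = 2.644×10⁶ m.
By Kepler's third law T = 2π√(a³/μ) = 2π × 1.941×10³ = 1.219×10⁴ s.
= 3.387 hours.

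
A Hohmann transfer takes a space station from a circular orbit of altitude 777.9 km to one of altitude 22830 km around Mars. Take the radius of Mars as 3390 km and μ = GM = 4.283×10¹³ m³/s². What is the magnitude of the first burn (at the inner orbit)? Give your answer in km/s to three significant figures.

Δv ≈ 1.01 km/s

r₁ = 3390 + 777.9 = 4167.9 km = 4.1679×10⁶ m.
r₂ = 3390 + 22830 = 26220 km = 2.6220×10⁷ m.
Transfer ellipse a_t = (r₁ + r₂)/2 = 1.519×10⁷ m.
At r₁: circular v_c1 = √(μ/r₁) = 3206 m/s; transfer-periapsis v_p = √[μ(2/r₁ − 1/a_t)] = 4211 m/s.
Δv₁ = v_p − v_c1 = 1005 m/s.
= 1.005 km/s.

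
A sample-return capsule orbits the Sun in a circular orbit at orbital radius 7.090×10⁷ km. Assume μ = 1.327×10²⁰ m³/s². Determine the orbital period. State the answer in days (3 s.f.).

r = 7.090×10⁷ km = 7.090×10¹⁰ m.
Kepler's third law: T = 2π√(r³/μ) = 2π√((7.090×10¹⁰)³ / 1.327×10²⁰).
r³/μ = 2.686×10¹² s², so T = 2π × 1.639×10⁶ = 1.030×10⁷ s.
Converting: 1.030×10⁷ s ÷ 86400 = 119.2 days.

T ≈ 119 days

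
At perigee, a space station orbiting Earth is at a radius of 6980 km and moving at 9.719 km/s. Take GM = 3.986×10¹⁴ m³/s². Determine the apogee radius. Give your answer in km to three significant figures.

apogee radius ≈ 33400 km

r_p = 6.980×10⁶ m.
Specific energy ε = v²/2 − μ/r = -9.877×10⁶ J/kg, so a = −μ/(2ε) = 2.018×10⁷ m.
The apsides satisfy r_p + r_a = 2a, so the apogee radius is 2a − r_p = 3.338×10⁷ m = 33378 km.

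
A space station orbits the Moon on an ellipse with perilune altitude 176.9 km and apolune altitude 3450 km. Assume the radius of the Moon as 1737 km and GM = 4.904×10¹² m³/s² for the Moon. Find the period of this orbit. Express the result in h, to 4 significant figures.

T ≈ 5.273 h

r_p = 1737 + 176.9 = 1913.9 km = 1.9139×10⁶ m.
r_a = 1737 + 3450 = 5187.0 km = 5.1870×10⁶ m.
Semi-major axis a = (r_p + r_a)/2 = (1913.9 + 5187.0)/2 = 3550.4 km = 3.550×10⁶ m.
By Kepler's third law T = 2π√(a³/μ) = 2π × 3.021×10³ = 1.898×10⁴ s.
= 5.273 h.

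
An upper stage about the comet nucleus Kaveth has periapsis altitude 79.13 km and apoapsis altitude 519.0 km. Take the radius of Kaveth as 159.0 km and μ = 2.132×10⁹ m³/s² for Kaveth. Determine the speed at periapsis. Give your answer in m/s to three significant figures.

r_p = 159.0 + 79.13 = 238.13 km = 2.3813×10⁵ m.
r_a = 159.0 + 519.0 = 678.00 km = 6.7800×10⁵ m.
Semi-major axis a = (r_p + r_a)/2 = 458.06 km = 4.581×10⁵ m.
Vis-viva: v² = μ(2/r − 1/a) = 2.132×10⁹ × (8.399×10⁻⁶ − 2.183×10⁻⁶) = 1.325×10⁴ m²/s².
v = 115.1 m/s.

v ≈ 115 m/s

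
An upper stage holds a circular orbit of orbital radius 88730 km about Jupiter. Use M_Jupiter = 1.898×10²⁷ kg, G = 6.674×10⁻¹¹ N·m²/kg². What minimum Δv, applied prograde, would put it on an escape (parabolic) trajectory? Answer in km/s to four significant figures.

μ = GM = 6.674×10⁻¹¹ × 1.898×10²⁷ = 1.267×10¹⁷ m³/s².
r = 88730 km = 8.873×10⁷ m.
Circular speed v_c = √(μ/r) = 37780 m/s.
Escape speed v_esc = √(2μ/r) = √2 × v_c = 53430 m/s.
Δv = v_esc − v_c = 15650 m/s = 15.65 km/s.

Δv ≈ 15.65 km/s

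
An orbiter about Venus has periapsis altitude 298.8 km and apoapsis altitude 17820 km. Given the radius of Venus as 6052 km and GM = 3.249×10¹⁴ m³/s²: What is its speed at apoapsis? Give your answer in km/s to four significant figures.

v ≈ 2.392 km/s

r_p = 6052 + 298.8 = 6350.8 km = 6.3508×10⁶ m.
r_a = 6052 + 17820 = 23872 km = 2.3872×10⁷ m.
Semi-major axis a = (r_p + r_a)/2 = 15111 km = 1.511×10⁷ m.
Vis-viva: v² = μ(2/r − 1/a) = 3.249×10¹⁴ × (8.378×10⁻⁸ − 6.618×10⁻⁸) = 5.720×10⁶ m²/s².
v = 2392 m/s = 2.392 km/s.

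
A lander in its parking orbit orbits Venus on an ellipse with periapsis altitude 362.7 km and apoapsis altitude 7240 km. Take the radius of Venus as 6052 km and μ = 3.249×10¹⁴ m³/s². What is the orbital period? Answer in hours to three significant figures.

T ≈ 2.99 hours

r_p = 6052 + 362.7 = 6414.7 km = 6.4147×10⁶ m.
r_a = 6052 + 7240 = 13292 km = 1.3292×10⁷ m.
Semi-major axis a = (r_p + r_a)/2 = (6414.7 + 13292)/2 = 9853.4 km = 9.853×10⁶ m.
By Kepler's third law T = 2π√(a³/μ) = 2π × 1.716×10³ = 1.078×10⁴ s.
= 2.995 hours.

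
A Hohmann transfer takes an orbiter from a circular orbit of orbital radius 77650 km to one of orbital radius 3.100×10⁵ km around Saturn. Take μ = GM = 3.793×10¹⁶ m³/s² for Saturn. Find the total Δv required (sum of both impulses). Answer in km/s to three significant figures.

Δv_total ≈ 9.91 km/s

r₁ = 77650 km = 7.765×10⁷ m.
r₂ = 3.100×10⁵ km = 3.100×10⁸ m.
Transfer ellipse a_t = (r₁ + r₂)/2 = 1.938×10⁸ m.
At r₁: circular v_c1 = √(μ/r₁) = 22100 m/s; transfer-perikrone v_p = √[μ(2/r₁ − 1/a_t)] = 27950 m/s.
Δv₁ = v_p − v_c1 = 5850 m/s.
At r₂: circular v_c2 = √(μ/r₂) = 11060 m/s; transfer-apokrone v_a = √[μ(2/r₂ − 1/a_t)] = 7001 m/s.
Δv₂ = v_c2 − v_a = 4060 m/s.
Total Δv = Δv₁ + Δv₂ = 9910 m/s = 9.910 km/s.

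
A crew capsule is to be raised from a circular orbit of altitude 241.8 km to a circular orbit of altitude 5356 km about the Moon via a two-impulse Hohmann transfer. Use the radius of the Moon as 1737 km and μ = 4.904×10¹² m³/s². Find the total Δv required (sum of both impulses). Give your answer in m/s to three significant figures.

Δv_total ≈ 677 m/s

r₁ = 1737 + 241.8 = 1978.8 km = 1.9788×10⁶ m.
r₂ = 1737 + 5356 = 7093.0 km = 7.0930×10⁶ m.
Transfer ellipse a_t = (r₁ + r₂)/2 = 4.536×10⁶ m.
At r₁: circular v_c1 = √(μ/r₁) = 1574 m/s; transfer-perilune v_p = √[μ(2/r₁ − 1/a_t)] = 1969 m/s.
Δv₁ = v_p − v_c1 = 394.3 m/s.
At r₂: circular v_c2 = √(μ/r₂) = 831.5 m/s; transfer-apolune v_a = √[μ(2/r₂ − 1/a_t)] = 549.2 m/s.
Δv₂ = v_c2 − v_a = 282.3 m/s.
Total Δv = Δv₁ + Δv₂ = 676.6 m/s.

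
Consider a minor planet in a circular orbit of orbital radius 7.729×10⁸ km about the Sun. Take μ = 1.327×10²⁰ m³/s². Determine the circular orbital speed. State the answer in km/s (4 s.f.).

v ≈ 13.10 km/s

r = 7.729×10⁸ km = 7.729×10¹¹ m.
For a circular orbit v = √(μ/r) = √(1.327×10²⁰ / 7.729×10¹¹) = √(1.717×10⁸) = 13100 m/s.
That is 13.10 km/s.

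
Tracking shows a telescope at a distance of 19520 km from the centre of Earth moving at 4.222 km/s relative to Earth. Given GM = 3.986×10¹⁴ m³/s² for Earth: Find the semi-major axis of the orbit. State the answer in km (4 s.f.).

a ≈ 17320 km

r = 1.952×10⁷ m.
Vis-viva rearranged: 1/a = 2/r − v²/μ = 1.025×10⁻⁷ − 4.472×10⁻⁸ = 5.774×10⁻⁸ m⁻¹.
a = 1.732×10⁷ m = 17319 km.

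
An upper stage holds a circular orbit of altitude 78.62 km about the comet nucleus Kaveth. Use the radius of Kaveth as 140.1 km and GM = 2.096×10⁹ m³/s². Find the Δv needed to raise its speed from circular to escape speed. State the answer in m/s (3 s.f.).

r = 140.1 + 78.62 = 218.72 km = 2.1872×10⁵ m.
Circular speed v_c = √(μ/r) = 97.89 m/s.
Escape speed v_esc = √(2μ/r) = √2 × v_c = 138.4 m/s.
Δv = v_esc − v_c = 40.55 m/s.

Δv ≈ 40.5 m/s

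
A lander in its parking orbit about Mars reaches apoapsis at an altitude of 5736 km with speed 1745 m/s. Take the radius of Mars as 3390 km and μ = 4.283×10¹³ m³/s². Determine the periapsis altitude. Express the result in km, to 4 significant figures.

r_a = 3390 + 5736 = 9126.0 km = 9.126×10⁶ m.
Specific energy ε = v²/2 − μ/r = -3.171×10⁶ J/kg, so a = −μ/(2ε) = 6.754×10⁶ m.
The apsides satisfy r_p + r_a = 2a, so the periapsis radius is 2a − r_a = 4.382×10⁶ m = 4382.2 km.
Periapsis altitude = 4382.2 − 3390 = 992.18 km.

periapsis altitude ≈ 992.2 km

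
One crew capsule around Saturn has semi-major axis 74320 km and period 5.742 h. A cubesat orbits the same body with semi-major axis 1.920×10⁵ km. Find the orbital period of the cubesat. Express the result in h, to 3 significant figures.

Kepler's third law: T² ∝ a³, so T₂ = T₁ (a₂/a₁)^(3/2).
a₂/a₁ = 2.583, (a₂/a₁)^(3/2) = 4.152.
T₂ = 5.742 × 4.152 = 23.84 h.

T₂ ≈ 23.8 h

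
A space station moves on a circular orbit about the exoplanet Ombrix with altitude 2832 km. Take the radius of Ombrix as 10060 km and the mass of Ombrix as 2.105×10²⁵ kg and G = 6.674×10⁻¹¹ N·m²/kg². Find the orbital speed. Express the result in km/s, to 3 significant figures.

v ≈ 10.4 km/s

μ = GM = 6.674×10⁻¹¹ × 2.105×10²⁵ = 1.405×10¹⁵ m³/s².
r = 10060 + 2832 = 12892 km = 1.2892×10⁷ m.
For a circular orbit v = √(μ/r) = √(1.405×10¹⁵ / 1.289×10⁷) = √(1.090×10⁸) = 10440 m/s.
That is 10.44 km/s.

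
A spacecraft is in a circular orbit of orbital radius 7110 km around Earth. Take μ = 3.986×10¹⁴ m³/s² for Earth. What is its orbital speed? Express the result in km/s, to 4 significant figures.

r = 7110 km = 7.110×10⁶ m.
For a circular orbit v = √(μ/r) = √(3.986×10¹⁴ / 7.110×10⁶) = √(5.606×10⁷) = 7487 m/s.
That is 7.487 km/s.

v ≈ 7.487 km/s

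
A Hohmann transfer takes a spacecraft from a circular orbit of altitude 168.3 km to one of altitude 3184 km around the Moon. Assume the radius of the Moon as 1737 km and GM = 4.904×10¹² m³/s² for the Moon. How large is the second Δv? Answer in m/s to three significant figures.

Δv ≈ 252 m/s

r₁ = 1737 + 168.3 = 1905.3 km = 1.9053×10⁶ m.
r₂ = 1737 + 3184 = 4921.0 km = 4.9210×10⁶ m.
Transfer ellipse a_t = (r₁ + r₂)/2 = 3.413×10⁶ m.
At r₁: circular v_c1 = √(μ/r₁) = 1604 m/s; transfer-perilune v_p = √[μ(2/r₁ − 1/a_t)] = 1926 m/s.
At r₂: circular v_c2 = √(μ/r₂) = 998.3 m/s; transfer-apolune v_a = √[μ(2/r₂ − 1/a_t)] = 745.9 m/s.
Δv₂ = v_c2 − v_a = 252.4 m/s.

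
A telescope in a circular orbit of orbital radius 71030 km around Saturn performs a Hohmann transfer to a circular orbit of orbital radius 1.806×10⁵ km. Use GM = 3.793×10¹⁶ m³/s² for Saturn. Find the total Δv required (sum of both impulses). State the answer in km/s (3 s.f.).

Δv_total ≈ 8.18 km/s

r₁ = 71030 km = 7.103×10⁷ m.
r₂ = 1.806×10⁵ km = 1.806×10⁸ m.
Transfer ellipse a_t = (r₁ + r₂)/2 = 1.258×10⁸ m.
At r₁: circular v_c1 = √(μ/r₁) = 23110 m/s; transfer-perikrone v_p = √[μ(2/r₁ − 1/a_t)] = 27690 m/s.
Δv₁ = v_p − v_c1 = 4578 m/s.
At r₂: circular v_c2 = √(μ/r₂) = 14490 m/s; transfer-apokrone v_a = √[μ(2/r₂ − 1/a_t)] = 10890 m/s.
Δv₂ = v_c2 − v_a = 3603 m/s.
Total Δv = Δv₁ + Δv₂ = 8181 m/s = 8.181 km/s.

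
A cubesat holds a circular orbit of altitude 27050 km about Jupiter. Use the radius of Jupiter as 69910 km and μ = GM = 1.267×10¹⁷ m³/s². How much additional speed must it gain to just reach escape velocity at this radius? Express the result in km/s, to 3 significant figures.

r = 69910 + 27050 = 96960 km = 9.6960×10⁷ m.
Circular speed v_c = √(μ/r) = 36150 m/s.
Escape speed v_esc = √(2μ/r) = √2 × v_c = 51120 m/s.
Δv = v_esc − v_c = 14970 m/s = 14.97 km/s.

Δv ≈ 15.0 km/s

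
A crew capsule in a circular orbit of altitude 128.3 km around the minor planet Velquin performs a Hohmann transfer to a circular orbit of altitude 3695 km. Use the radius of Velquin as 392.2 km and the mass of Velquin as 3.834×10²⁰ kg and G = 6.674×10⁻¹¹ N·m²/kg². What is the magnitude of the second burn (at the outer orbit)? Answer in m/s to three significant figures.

Δv ≈ 41.5 m/s

μ = GM = 6.674×10⁻¹¹ × 3.834×10²⁰ = 2.559×10¹⁰ m³/s².
r₁ = 392.2 + 128.3 = 520.50 km = 5.2050×10⁵ m.
r₂ = 392.2 + 3695 = 4087.2 km = 4.0872×10⁶ m.
Transfer ellipse a_t = (r₁ + r₂)/2 = 2.304×10⁶ m.
At r₁: circular v_c1 = √(μ/r₁) = 221.7 m/s; transfer-periapsis v_p = √[μ(2/r₁ − 1/a_t)] = 295.3 m/s.
At r₂: circular v_c2 = √(μ/r₂) = 79.12 m/s; transfer-apoapsis v_a = √[μ(2/r₂ − 1/a_t)] = 37.61 m/s.
Δv₂ = v_c2 − v_a = 41.51 m/s.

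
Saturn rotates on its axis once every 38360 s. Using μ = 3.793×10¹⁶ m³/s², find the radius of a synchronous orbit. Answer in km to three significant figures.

r_sync ≈ 1.12×10⁵ km

A synchronous orbit has period T, so by Kepler's third law a = (μT²/4π²)^(1/3).
μT²/4π² = 3.793×10¹⁶ × (3.836×10⁴)² / 39.48 = 1.414×10²⁴ m³.
a = 1.122×10⁸ m = 1.1223×10⁵ km.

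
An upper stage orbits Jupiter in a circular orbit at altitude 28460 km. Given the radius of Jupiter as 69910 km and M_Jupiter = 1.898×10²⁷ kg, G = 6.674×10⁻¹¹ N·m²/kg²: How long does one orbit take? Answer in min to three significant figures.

μ = GM = 6.674×10⁻¹¹ × 1.898×10²⁷ = 1.267×10¹⁷ m³/s².
r = 69910 + 28460 = 98370 km = 9.8370×10⁷ m.
Kepler's third law: T = 2π√(r³/μ) = 2π√((9.837×10⁷)³ / 1.267×10¹⁷).
r³/μ = 7.515×10⁶ s², so T = 2π × 2.741×10³ = 1.722×10⁴ s.
Converting: 1.722×10⁴ s ÷ 60.00 = 287.1 min.

T ≈ 287 min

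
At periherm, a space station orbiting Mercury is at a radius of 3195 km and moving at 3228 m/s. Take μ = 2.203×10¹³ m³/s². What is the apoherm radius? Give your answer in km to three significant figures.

r_p = 3.195×10⁶ m.
Specific energy ε = v²/2 − μ/r = -1.685×10⁶ J/kg, so a = −μ/(2ε) = 6.536×10⁶ m.
The apsides satisfy r_p + r_a = 2a, so the apoherm radius is 2a − r_p = 9.878×10⁶ m = 9878.0 km.

apoherm radius ≈ 9880 km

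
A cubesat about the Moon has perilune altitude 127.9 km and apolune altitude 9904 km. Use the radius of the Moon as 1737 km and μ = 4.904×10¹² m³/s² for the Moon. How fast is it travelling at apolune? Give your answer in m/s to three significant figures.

v ≈ 341 m/s

r_p = 1737 + 127.9 = 1864.9 km = 1.8649×10⁶ m.
r_a = 1737 + 9904 = 11641 km = 1.1641×10⁷ m.
Semi-major axis a = (r_p + r_a)/2 = 6752.9 km = 6.753×10⁶ m.
Vis-viva: v² = μ(2/r − 1/a) = 4.904×10¹² × (1.718×10⁻⁷ − 1.481×10⁻⁷) = 1.163×10⁵ m²/s².
v = 341.1 m/s.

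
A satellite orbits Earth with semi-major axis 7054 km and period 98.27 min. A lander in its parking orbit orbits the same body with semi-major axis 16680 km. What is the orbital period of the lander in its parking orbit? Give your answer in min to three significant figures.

T₂ ≈ 357 min

Kepler's third law: T² ∝ a³, so T₂ = T₁ (a₂/a₁)^(3/2).
a₂/a₁ = 2.365, (a₂/a₁)^(3/2) = 3.636.
T₂ = 98.27 × 3.636 = 357.3 min.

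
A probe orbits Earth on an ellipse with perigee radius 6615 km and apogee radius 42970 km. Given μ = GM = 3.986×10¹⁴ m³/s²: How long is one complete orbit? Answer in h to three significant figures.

Semi-major axis a = (r_p + r_a)/2 = (6615.0 + 42970)/2 = 24792 km = 2.479×10⁷ m.
By Kepler's third law T = 2π√(a³/μ) = 2π × 6.183×10³ = 3.885×10⁴ s.
= 10.79 h.

T ≈ 10.8 h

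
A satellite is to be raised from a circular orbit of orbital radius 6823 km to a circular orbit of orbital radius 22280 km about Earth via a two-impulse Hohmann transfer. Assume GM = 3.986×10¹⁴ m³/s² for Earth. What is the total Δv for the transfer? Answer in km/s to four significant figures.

r₁ = 6823 km = 6.823×10⁶ m.
r₂ = 22280 km = 2.228×10⁷ m.
Transfer ellipse a_t = (r₁ + r₂)/2 = 1.455×10⁷ m.
At r₁: circular v_c1 = √(μ/r₁) = 7643 m/s; transfer-perigee v_p = √[μ(2/r₁ − 1/a_t)] = 9458 m/s.
Δv₁ = v_p − v_c1 = 1814 m/s.
At r₂: circular v_c2 = √(μ/r₂) = 4230 m/s; transfer-apogee v_a = √[μ(2/r₂ − 1/a_t)] = 2896 m/s.
Δv₂ = v_c2 − v_a = 1333 m/s.
Total Δv = Δv₁ + Δv₂ = 3148 m/s = 3.148 km/s.

Δv_total ≈ 3.148 km/s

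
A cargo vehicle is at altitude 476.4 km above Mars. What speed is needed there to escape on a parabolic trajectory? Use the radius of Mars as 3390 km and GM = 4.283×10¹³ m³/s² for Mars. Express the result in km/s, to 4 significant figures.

r = 3390 + 476.4 = 3866.4 km = 3.8664×10⁶ m.
Escape speed v_esc = √(2μ/r) = √(2 × 4.283×10¹³ / 3.866×10⁶) = √(2.215×10⁷) = 4707 m/s.
= 4.707 km/s.

v_esc ≈ 4.707 km/s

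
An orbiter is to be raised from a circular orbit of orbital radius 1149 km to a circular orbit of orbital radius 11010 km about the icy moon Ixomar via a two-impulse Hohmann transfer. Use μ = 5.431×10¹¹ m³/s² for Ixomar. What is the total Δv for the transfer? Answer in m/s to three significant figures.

Δv_total ≈ 363 m/s

r₁ = 1149 km = 1.149×10⁶ m.
r₂ = 11010 km = 1.101×10⁷ m.
Transfer ellipse a_t = (r₁ + r₂)/2 = 6.080×10⁶ m.
At r₁: circular v_c1 = √(μ/r₁) = 687.5 m/s; transfer-periapsis v_p = √[μ(2/r₁ − 1/a_t)] = 925.2 m/s.
Δv₁ = v_p − v_c1 = 237.7 m/s.
At r₂: circular v_c2 = √(μ/r₂) = 222.1 m/s; transfer-apoapsis v_a = √[μ(2/r₂ − 1/a_t)] = 96.55 m/s.
Δv₂ = v_c2 − v_a = 125.5 m/s.
Total Δv = Δv₁ + Δv₂ = 363.2 m/s.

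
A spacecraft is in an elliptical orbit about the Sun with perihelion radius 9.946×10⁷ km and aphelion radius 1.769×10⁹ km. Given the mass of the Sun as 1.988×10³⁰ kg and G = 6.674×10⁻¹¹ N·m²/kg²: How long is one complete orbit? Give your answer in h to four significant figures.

μ = GM = 6.674×10⁻¹¹ × 1.988×10³⁰ = 1.327×10²⁰ m³/s².
Semi-major axis a = (r_p + r_a)/2 = (9.9460×10⁷ + 1.7690×10⁹)/2 = 9.3423×10⁸ km = 9.342×10¹¹ m.
By Kepler's third law T = 2π√(a³/μ) = 2π × 7.839×10⁷ = 4.926×10⁸ s.
= 1.368×10⁵ h.

T ≈ 136800 h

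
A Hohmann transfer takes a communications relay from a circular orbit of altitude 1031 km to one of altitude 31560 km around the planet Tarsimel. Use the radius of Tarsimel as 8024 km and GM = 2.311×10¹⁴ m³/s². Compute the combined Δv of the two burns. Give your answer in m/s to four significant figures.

r₁ = 8024 + 1031 = 9055.0 km = 9.0550×10⁶ m.
r₂ = 8024 + 31560 = 39584 km = 3.9584×10⁷ m.
Transfer ellipse a_t = (r₁ + r₂)/2 = 2.432×10⁷ m.
At r₁: circular v_c1 = √(μ/r₁) = 5052 m/s; transfer-periapsis v_p = √[μ(2/r₁ − 1/a_t)] = 6445 m/s.
Δv₁ = v_p − v_c1 = 1393 m/s.
At r₂: circular v_c2 = √(μ/r₂) = 2416 m/s; transfer-apoapsis v_a = √[μ(2/r₂ − 1/a_t)] = 1474 m/s.
Δv₂ = v_c2 − v_a = 941.9 m/s.
Total Δv = Δv₁ + Δv₂ = 2335 m/s.

Δv_total ≈ 2335 m/s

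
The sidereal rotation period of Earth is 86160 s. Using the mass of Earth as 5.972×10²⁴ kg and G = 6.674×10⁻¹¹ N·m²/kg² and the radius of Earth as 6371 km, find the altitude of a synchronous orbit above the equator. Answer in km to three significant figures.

μ = GM = 6.674×10⁻¹¹ × 5.972×10²⁴ = 3.986×10¹⁴ m³/s².
A synchronous orbit has period T, so by Kepler's third law a = (μT²/4π²)^(1/3).
μT²/4π² = 3.986×10¹⁴ × (8.616×10⁴)² / 39.48 = 7.495×10²² m³.
a = 4.216×10⁷ m = 42162 km.
Altitude h = a − R = 42162 − 6371 = 35791 km.

h_sync ≈ 35800 km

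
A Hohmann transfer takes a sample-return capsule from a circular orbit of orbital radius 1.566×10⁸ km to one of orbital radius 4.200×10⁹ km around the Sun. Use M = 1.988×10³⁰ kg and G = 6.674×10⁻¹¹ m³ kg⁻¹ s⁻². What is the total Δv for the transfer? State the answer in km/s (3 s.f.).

μ = GM = 6.674×10⁻¹¹ × 1.988×10³⁰ = 1.327×10²⁰ m³/s².
r₁ = 1.566×10⁸ km = 1.566×10¹¹ m.
r₂ = 4.200×10⁹ km = 4.200×10¹² m.
Transfer ellipse a_t = (r₁ + r₂)/2 = 2.178×10¹² m.
At r₁: circular v_c1 = √(μ/r₁) = 29110 m/s; transfer-perihelion v_p = √[μ(2/r₁ − 1/a_t)] = 40420 m/s.
Δv₁ = v_p − v_c1 = 11310 m/s.
At r₂: circular v_c2 = √(μ/r₂) = 5621 m/s; transfer-aphelion v_a = √[μ(2/r₂ − 1/a_t)] = 1507 m/s.
Δv₂ = v_c2 − v_a = 4114 m/s.
Total Δv = Δv₁ + Δv₂ = 15420 m/s = 15.42 km/s.

Δv_total ≈ 15.4 km/s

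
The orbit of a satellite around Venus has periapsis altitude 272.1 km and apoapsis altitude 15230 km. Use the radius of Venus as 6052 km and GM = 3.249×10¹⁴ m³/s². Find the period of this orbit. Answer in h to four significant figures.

T ≈ 4.966 h

r_p = 6052 + 272.1 = 6324.1 km = 6.3241×10⁶ m.
r_a = 6052 + 15230 = 21282 km = 2.1282×10⁷ m.
Semi-major axis a = (r_p + r_a)/2 = (6324.1 + 21282)/2 = 13803 km = 1.380×10⁷ m.
By Kepler's third law T = 2π√(a³/μ) = 2π × 2.845×10³ = 1.788×10⁴ s.
= 4.966 h.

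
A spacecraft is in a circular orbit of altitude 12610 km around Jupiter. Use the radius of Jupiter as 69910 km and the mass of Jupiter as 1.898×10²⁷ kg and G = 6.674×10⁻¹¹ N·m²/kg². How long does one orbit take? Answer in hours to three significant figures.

μ = GM = 6.674×10⁻¹¹ × 1.898×10²⁷ = 1.267×10¹⁷ m³/s².
r = 69910 + 12610 = 82520 km = 8.2520×10⁷ m.
Kepler's third law: T = 2π√(r³/μ) = 2π√((8.252×10⁷)³ / 1.267×10¹⁷).
r³/μ = 4.436×10⁶ s², so T = 2π × 2.106×10³ = 1.323×10⁴ s.
Converting: 1.323×10⁴ s ÷ 3600 = 3.676 hours.

T ≈ 3.68 hours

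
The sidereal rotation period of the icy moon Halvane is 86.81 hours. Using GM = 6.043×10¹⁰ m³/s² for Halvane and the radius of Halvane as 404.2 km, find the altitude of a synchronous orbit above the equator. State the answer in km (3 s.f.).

h_sync ≈ 4900 km

T = 86.81 hours = 3.125×10⁵ s.
A synchronous orbit has period T, so by Kepler's third law a = (μT²/4π²)^(1/3).
μT²/4π² = 6.043×10¹⁰ × (3.125×10⁵)² / 39.48 = 1.495×10²⁰ m³.
a = 5.307×10⁶ m = 5307.4 km.
Altitude h = a − R = 5307.4 − 404.2 = 4903.2 km.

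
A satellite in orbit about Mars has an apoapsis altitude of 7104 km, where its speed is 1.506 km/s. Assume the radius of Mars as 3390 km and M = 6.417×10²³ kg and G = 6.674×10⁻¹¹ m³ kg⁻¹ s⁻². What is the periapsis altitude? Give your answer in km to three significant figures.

μ = GM = 6.674×10⁻¹¹ × 6.417×10²³ = 4.283×10¹³ m³/s².
r_a = 3390 + 7104 = 10494 km = 1.049×10⁷ m.
Specific energy ε = v²/2 − μ/r = -2.947×10⁶ J/kg, so a = −μ/(2ε) = 7.266×10⁶ m.
The apsides satisfy r_p + r_a = 2a, so the periapsis radius is 2a − r_a = 4.038×10⁶ m = 4038.0 km.
Periapsis altitude = 4038.0 − 3390 = 648.02 km.

periapsis altitude ≈ 648 km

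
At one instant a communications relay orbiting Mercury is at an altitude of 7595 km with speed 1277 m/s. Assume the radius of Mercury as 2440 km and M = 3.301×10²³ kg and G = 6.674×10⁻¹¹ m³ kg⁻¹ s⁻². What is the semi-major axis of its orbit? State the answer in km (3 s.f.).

a ≈ 7980 km

μ = GM = 6.674×10⁻¹¹ × 3.301×10²³ = 2.203×10¹³ m³/s².
r = 2440 + 7595 = 10035 km = 1.004×10⁷ m.
Vis-viva rearranged: 1/a = 2/r − v²/μ = 1.993×10⁻⁷ − 7.402×10⁻⁸ = 1.253×10⁻⁷ m⁻¹.
a = 7.982×10⁶ m = 7982.0 km.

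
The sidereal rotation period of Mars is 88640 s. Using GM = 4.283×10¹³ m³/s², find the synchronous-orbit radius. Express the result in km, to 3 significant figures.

r_sync ≈ 20400 km

A synchronous orbit has period T, so by Kepler's third law a = (μT²/4π²)^(1/3).
μT²/4π² = 4.283×10¹³ × (8.864×10⁴)² / 39.48 = 8.524×10²¹ m³.
a = 2.043×10⁷ m = 20428 km.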